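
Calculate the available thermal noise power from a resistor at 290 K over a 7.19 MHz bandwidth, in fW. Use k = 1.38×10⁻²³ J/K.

28.8 fW

P_n = kTB = 1.38×10⁻²³ × 290 × 7.19×10⁶ = 2.88×10⁻¹⁴ W = 28.8 fW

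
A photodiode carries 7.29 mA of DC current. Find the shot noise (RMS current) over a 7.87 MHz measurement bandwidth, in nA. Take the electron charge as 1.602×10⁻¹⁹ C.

I_n = √(2qI·B)
2qI·B = 2 × 1.602×10⁻¹⁹ × 7.29×10⁻³ × 7.87×10⁶ = 1.84×10⁻¹⁴ A²
I_n = √(1.84×10⁻¹⁴) = 1.36×10⁻⁷ A = 136 nA

136 nA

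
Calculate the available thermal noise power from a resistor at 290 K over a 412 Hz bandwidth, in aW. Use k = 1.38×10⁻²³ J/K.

P_n = kTB = 1.38×10⁻²³ × 290 × 4.12×10² = 1.65×10⁻¹⁸ W = 1.65 aW

1.65 aW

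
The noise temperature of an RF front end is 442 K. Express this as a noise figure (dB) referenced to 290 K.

4.02 dB

F = 1 + T_e/T₀ = 1 + 442/290 = 2.52414
NF = 10 log₁₀(2.52414) = 4.02 dB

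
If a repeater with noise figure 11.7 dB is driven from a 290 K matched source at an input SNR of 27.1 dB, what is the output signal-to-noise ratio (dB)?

By definition F = SNR_in/SNR_out, so in dB: SNR_out = SNR_in − NF
SNR_out = 27.1 − 11.7 = 15.4 dB

15.4 dB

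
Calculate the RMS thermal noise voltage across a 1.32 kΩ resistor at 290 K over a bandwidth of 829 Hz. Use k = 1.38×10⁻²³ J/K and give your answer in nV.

V_n = √(4kTRB)
4kTRB = 4 × 1.38×10⁻²³ × 290 × 1.32×10³ × 8.29×10² = 1.75×10⁻¹⁴ V²
V_n = √(1.75×10⁻¹⁴) = 1.32×10⁻⁷ V = 132 nV

132 nV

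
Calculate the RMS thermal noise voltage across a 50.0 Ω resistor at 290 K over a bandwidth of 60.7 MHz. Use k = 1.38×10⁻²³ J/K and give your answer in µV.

6.97 µV

V_n = √(4kTRB)
4kTRB = 4 × 1.38×10⁻²³ × 290 × 5.00×10¹ × 6.07×10⁷ = 4.86×10⁻¹¹ V²
V_n = √(4.86×10⁻¹¹) = 6.97×10⁻⁶ V = 6.97 µV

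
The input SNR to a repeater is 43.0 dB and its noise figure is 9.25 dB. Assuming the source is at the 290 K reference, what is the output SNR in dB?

33.75 dB

By definition F = SNR_in/SNR_out, so in dB: SNR_out = SNR_in − NF
SNR_out = 43.0 − 9.25 = 33.75 dB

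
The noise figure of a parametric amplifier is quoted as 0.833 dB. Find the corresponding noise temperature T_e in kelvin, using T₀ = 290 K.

F = 10^(0.833/10) = 1.21143
T_e = (F − 1)·T₀ = (1.21143 − 1) × 290 = 61.3 K

61.3 K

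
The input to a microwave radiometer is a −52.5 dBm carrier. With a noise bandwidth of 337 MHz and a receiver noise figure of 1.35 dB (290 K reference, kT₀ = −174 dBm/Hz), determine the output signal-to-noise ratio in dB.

Noise floor: N = −174 + 10 log₁₀(B) + NF
10 log₁₀(3.37×10⁸) = 85.28 dB
N = −174 + 85.28 + 1.35 = −87.37 dBm
SNR = P_sig − N = −52.5 − (−87.37) = 34.87 dB → 34.9 dB

34.9 dB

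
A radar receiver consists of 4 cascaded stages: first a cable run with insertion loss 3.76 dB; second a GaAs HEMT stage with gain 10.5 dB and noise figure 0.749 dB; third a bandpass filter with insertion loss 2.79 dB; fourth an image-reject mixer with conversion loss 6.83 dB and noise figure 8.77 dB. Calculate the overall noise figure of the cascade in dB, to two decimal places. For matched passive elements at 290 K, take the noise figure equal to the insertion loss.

Convert to linear (a loss of L dB is a gain of −L dB): F_i = 10^(NF_i/10), G_i = 10^(G_i,dB/10)
  Stage 1: F_1 = 10^(3.76/10) = 2.377, G_1 = 10^(−3.76/10) = 0.4207
  Stage 2: F_2 = 10^(0.749/10) = 1.188, G_2 = 10^(10.5/10) = 11.22
  Stage 3: F_3 = 10^(2.79/10) = 1.901, G_3 = 10^(−2.79/10) = 0.5260
  Stage 4: F_4 = 10^(8.77/10) = 7.534, G_4 = 10^(−6.83/10) = 0.2075
Friis cascade:
  F = 2.377 + (1.188 − 1)/0.4207 + (1.901 − 1)/4.721 + (7.534 − 1)/2.483 = 5.646
NF = 10 log₁₀(5.646) = 7.52 dB

7.52 dB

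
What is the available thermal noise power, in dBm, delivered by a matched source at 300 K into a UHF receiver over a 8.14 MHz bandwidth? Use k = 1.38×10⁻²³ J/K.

−104.7 dBm

P_n = kTB = 1.38×10⁻²³ × 300 × 8.14×10⁶ = 3.37×10⁻¹⁴ W
In dBm: 10 log₁₀(3.37×10⁻¹⁴ / 10⁻³) = −104.7 dBm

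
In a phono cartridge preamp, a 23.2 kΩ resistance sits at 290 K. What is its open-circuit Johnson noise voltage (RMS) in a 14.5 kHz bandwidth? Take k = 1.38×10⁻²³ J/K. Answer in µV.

V_n = √(4kTRB)
4kTRB = 4 × 1.38×10⁻²³ × 290 × 2.32×10⁴ × 1.45×10⁴ = 5.39×10⁻¹² V²
V_n = √(5.39×10⁻¹²) = 2.32×10⁻⁶ V = 2.32 µV

2.32 µV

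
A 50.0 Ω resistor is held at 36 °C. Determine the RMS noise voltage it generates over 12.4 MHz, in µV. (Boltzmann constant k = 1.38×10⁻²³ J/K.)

T = 36 °C + 273.15 = 309.15 K
V_n = √(4kTRB)
4kTRB = 4 × 1.38×10⁻²³ × 309.15 × 5.00×10¹ × 1.24×10⁷ = 1.06×10⁻¹¹ V²
V_n = √(1.06×10⁻¹¹) = 3.25×10⁻⁶ V = 3.25 µV

3.25 µV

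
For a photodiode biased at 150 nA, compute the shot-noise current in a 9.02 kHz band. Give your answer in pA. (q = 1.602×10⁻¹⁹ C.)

I_n = √(2qI·B)
2qI·B = 2 × 1.602×10⁻¹⁹ × 1.50×10⁻⁷ × 9.02×10³ = 4.34×10⁻²² A²
I_n = √(4.34×10⁻²²) = 2.08×10⁻¹¹ A = 20.8 pA

20.8 pA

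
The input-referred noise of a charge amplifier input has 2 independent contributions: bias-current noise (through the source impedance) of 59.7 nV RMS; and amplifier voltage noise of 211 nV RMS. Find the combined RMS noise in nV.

Uncorrelated sources add in power (mean-square): V_tot = √(ΣV_i²)
V_tot = √[(5.97×10⁻⁸)² + (2.11×10⁻⁷)²] = 2.19×10⁻⁷ V = 219 nV

219 nV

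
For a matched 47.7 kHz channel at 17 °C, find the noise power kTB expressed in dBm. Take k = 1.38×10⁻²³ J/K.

T = 17 °C + 273.15 = 290.15 K
P_n = kTB = 1.38×10⁻²³ × 290.15 × 4.77×10⁴ = 1.91×10⁻¹⁶ W
In dBm: 10 log₁₀(1.91×10⁻¹⁶ / 10⁻³) = −127.2 dBm

−127.2 dBm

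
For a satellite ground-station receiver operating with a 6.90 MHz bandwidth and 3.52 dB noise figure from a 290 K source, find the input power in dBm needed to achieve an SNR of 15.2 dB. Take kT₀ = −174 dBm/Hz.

Sensitivity = −174 + 10 log₁₀(B) + NF + SNR_min
= −174 + 68.39 + 3.52 + 15.2
= −86.89 dBm → −86.9 dBm

−86.9 dBm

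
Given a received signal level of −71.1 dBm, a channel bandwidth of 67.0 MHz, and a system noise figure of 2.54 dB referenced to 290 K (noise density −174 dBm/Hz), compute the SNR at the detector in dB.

Noise floor: N = −174 + 10 log₁₀(B) + NF
10 log₁₀(6.70×10⁷) = 78.26 dB
N = −174 + 78.26 + 2.54 = −93.20 dBm
SNR = P_sig − N = −71.1 − (−93.20) = 22.10 dB → 22.1 dB

22.1 dB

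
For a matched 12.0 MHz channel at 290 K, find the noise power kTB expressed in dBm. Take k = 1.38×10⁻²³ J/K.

P_n = kTB = 1.38×10⁻²³ × 290 × 1.20×10⁷ = 4.80×10⁻¹⁴ W
In dBm: 10 log₁₀(4.80×10⁻¹⁴ / 10⁻³) = −103.2 dBm

−103.2 dBm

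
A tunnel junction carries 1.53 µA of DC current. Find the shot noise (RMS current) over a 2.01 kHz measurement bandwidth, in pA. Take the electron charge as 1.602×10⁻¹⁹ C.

I_n = √(2qI·B)
2qI·B = 2 × 1.602×10⁻¹⁹ × 1.53×10⁻⁶ × 2.01×10³ = 9.85×10⁻²² A²
I_n = √(9.85×10⁻²²) = 3.14×10⁻¹¹ A = 31.4 pA

31.4 pA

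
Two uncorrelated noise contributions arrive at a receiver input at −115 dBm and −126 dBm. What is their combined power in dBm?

−114.7 dBm

Convert to linear, add, convert back:
P₁ = 3.16×10⁻¹⁵ W, P₂ = 2.51×10⁻¹⁶ W
P_tot = 3.41×10⁻¹⁵ W → 10 log₁₀(P_tot / 10⁻³) = −114.7 dBm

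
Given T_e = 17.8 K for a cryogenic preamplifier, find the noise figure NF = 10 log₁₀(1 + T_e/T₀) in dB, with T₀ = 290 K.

F = 1 + T_e/T₀ = 1 + 17.8/290 = 1.06138
NF = 10 log₁₀(1.06138) = 0.259 dB

0.259 dB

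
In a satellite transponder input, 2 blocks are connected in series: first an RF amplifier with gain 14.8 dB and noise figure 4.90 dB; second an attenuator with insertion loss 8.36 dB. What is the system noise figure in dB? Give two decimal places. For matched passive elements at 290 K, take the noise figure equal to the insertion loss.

5.16 dB

Convert to linear (a loss of L dB is a gain of −L dB): F_i = 10^(NF_i/10), G_i = 10^(G_i,dB/10)
  Stage 1: F_1 = 10^(4.90/10) = 3.090, G_1 = 10^(14.8/10) = 30.20
  Stage 2: F_2 = 10^(8.36/10) = 6.855, G_2 = 10^(−8.36/10) = 0.1459
Friis cascade:
  F = 3.090 + (6.855 − 1)/30.20 = 3.284
NF = 10 log₁₀(3.284) = 5.16 dB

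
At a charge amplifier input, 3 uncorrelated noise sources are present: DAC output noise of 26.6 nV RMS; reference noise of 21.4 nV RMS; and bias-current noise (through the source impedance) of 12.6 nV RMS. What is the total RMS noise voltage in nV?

Uncorrelated sources add in power (mean-square): V_tot = √(ΣV_i²)
V_tot = √[(2.66×10⁻⁸)² + (2.14×10⁻⁸)² + (1.26×10⁻⁸)²] = 3.64×10⁻⁸ V = 36.4 nV

36.4 nV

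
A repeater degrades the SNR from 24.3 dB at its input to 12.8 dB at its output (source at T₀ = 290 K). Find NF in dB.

11.5 dB

NF (dB) = SNR_in(dB) − SNR_out(dB) when the source is at T₀
NF = 24.3 − 12.8 = 11.5 dB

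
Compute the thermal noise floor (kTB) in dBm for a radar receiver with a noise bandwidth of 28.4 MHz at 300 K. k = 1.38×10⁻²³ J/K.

−99.3 dBm

P_n = kTB = 1.38×10⁻²³ × 300 × 2.84×10⁷ = 1.18×10⁻¹³ W
In dBm: 10 log₁₀(1.18×10⁻¹³ / 10⁻³) = −99.3 dBm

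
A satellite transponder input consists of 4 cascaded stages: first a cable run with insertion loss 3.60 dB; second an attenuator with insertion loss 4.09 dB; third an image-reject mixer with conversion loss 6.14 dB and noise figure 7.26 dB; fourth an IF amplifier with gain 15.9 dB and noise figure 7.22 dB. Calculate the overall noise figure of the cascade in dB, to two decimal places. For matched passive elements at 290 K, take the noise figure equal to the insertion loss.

21.29 dB

Convert to linear (a loss of L dB is a gain of −L dB): F_i = 10^(NF_i/10), G_i = 10^(G_i,dB/10)
  Stage 1: F_1 = 10^(3.60/10) = 2.291, G_1 = 10^(−3.60/10) = 0.4365
  Stage 2: F_2 = 10^(4.09/10) = 2.564, G_2 = 10^(−4.09/10) = 0.3899
  Stage 3: F_3 = 10^(7.26/10) = 5.321, G_3 = 10^(−6.14/10) = 0.2432
  Stage 4: F_4 = 10^(7.22/10) = 5.272, G_4 = 10^(15.9/10) = 38.90
Friis cascade:
  F = 2.291 + (2.564 − 1)/0.4365 + (5.321 − 1)/0.1702 + (5.272 − 1)/0.04140 = 134.5
NF = 10 log₁₀(134.5) = 21.29 dB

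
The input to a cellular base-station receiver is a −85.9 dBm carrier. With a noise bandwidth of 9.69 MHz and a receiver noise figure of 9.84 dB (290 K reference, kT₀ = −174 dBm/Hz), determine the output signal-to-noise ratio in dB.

Noise floor: N = −174 + 10 log₁₀(B) + NF
10 log₁₀(9.69×10⁶) = 69.86 dB
N = −174 + 69.86 + 9.84 = −94.30 dBm
SNR = P_sig − N = −85.9 − (−94.30) = 8.40 dB → 8.4 dB

8.4 dB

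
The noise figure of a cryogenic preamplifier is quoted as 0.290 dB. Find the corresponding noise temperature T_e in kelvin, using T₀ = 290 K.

F = 10^(0.290/10) = 1.06905
T_e = (F − 1)·T₀ = (1.06905 − 1) × 290 = 20.0 K

20.0 K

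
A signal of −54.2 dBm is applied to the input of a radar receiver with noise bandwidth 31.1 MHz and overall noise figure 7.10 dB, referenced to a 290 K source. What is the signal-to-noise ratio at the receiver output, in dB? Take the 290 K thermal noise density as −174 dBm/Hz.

37.8 dB

Noise floor: N = −174 + 10 log₁₀(B) + NF
10 log₁₀(3.11×10⁷) = 74.93 dB
N = −174 + 74.93 + 7.10 = −91.97 dBm
SNR = P_sig − N = −54.2 − (−91.97) = 37.77 dB → 37.8 dB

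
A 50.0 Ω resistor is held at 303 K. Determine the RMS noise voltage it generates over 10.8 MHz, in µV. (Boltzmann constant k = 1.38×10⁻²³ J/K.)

V_n = √(4kTRB)
4kTRB = 4 × 1.38×10⁻²³ × 303 × 5.00×10¹ × 1.08×10⁷ = 9.03×10⁻¹² V²
V_n = √(9.03×10⁻¹²) = 3.01×10⁻⁶ V = 3.01 µV

3.01 µV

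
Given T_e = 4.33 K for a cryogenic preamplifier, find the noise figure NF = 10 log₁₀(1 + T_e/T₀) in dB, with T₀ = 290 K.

F = 1 + T_e/T₀ = 1 + 4.33/290 = 1.01493
NF = 10 log₁₀(1.01493) = 0.064 dB

0.064 dB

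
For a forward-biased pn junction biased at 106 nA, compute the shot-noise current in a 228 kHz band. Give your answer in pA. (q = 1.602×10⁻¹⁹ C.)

88.0 pA

I_n = √(2qI·B)
2qI·B = 2 × 1.602×10⁻¹⁹ × 1.06×10⁻⁷ × 2.28×10⁵ = 7.74×10⁻²¹ A²
I_n = √(7.74×10⁻²¹) = 8.80×10⁻¹¹ A = 88.0 pA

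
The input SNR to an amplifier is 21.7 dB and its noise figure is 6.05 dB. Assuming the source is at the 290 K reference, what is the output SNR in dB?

By definition F = SNR_in/SNR_out, so in dB: SNR_out = SNR_in − NF
SNR_out = 21.7 − 6.05 = 15.65 dB

15.65 dB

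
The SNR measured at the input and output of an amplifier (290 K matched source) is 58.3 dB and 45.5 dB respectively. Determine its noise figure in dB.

NF (dB) = SNR_in(dB) − SNR_out(dB) when the source is at T₀
NF = 58.3 − 45.5 = 12.8 dB

12.8 dB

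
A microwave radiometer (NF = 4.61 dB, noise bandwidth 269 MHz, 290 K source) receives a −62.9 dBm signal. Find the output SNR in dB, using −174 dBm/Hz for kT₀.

Noise floor: N = −174 + 10 log₁₀(B) + NF
10 log₁₀(2.69×10⁸) = 84.3 dB
N = −174 + 84.3 + 4.61 = −85.09 dBm
SNR = P_sig − N = −62.9 − (−85.09) = 22.19 dB → 22.2 dB

22.2 dB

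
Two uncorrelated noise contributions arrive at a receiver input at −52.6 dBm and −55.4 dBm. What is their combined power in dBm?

Convert to linear, add, convert back:
P₁ = 5.50×10⁻⁹ W, P₂ = 2.88×10⁻⁹ W
P_tot = 8.38×10⁻⁹ W → 10 log₁₀(P_tot / 10⁻³) = −50.8 dBm

−50.8 dBm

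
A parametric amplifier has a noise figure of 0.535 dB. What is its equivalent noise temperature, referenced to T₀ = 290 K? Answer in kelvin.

38.0 K

F = 10^(0.535/10) = 1.1311
T_e = (F − 1)·T₀ = (1.1311 − 1) × 290 = 38.0 K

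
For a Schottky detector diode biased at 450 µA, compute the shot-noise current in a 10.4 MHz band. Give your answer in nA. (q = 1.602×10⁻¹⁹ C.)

38.7 nA

I_n = √(2qI·B)
2qI·B = 2 × 1.602×10⁻¹⁹ × 4.50×10⁻⁴ × 1.04×10⁷ = 1.50×10⁻¹⁵ A²
I_n = √(1.50×10⁻¹⁵) = 3.87×10⁻⁸ A = 38.7 nA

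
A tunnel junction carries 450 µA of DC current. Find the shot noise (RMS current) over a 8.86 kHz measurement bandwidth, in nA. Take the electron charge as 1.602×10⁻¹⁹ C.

I_n = √(2qI·B)
2qI·B = 2 × 1.602×10⁻¹⁹ × 4.50×10⁻⁴ × 8.86×10³ = 1.28×10⁻¹⁸ A²
I_n = √(1.28×10⁻¹⁸) = 1.13×10⁻⁹ A = 1.13 nA

1.13 nA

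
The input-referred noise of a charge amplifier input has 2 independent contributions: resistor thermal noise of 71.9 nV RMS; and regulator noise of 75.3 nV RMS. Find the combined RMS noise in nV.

104 nV

Uncorrelated sources add in power (mean-square): V_tot = √(ΣV_i²)
V_tot = √[(7.19×10⁻⁸)² + (7.53×10⁻⁸)²] = 1.04×10⁻⁷ V = 104 nV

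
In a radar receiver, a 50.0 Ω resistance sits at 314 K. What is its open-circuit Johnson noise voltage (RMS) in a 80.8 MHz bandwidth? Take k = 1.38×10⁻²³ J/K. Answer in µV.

8.37 µV

V_n = √(4kTRB)
4kTRB = 4 × 1.38×10⁻²³ × 314 × 5.00×10¹ × 8.08×10⁷ = 7.00×10⁻¹¹ V²
V_n = √(7.00×10⁻¹¹) = 8.37×10⁻⁶ V = 8.37 µV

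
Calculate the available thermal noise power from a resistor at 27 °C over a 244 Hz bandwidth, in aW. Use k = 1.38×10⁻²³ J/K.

1.01 aW

T = 27 °C + 273.15 = 300.15 K
P_n = kTB = 1.38×10⁻²³ × 300.15 × 2.44×10² = 1.01×10⁻¹⁸ W = 1.01 aW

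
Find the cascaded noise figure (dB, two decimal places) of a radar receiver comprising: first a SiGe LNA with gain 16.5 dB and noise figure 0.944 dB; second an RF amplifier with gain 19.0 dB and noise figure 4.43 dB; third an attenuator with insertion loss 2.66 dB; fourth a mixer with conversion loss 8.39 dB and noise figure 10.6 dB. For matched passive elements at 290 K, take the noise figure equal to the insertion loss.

1.10 dB

Convert to linear (a loss of L dB is a gain of −L dB): F_i = 10^(NF_i/10), G_i = 10^(G_i,dB/10)
  Stage 1: F_1 = 10^(0.944/10) = 1.243, G_1 = 10^(16.5/10) = 44.67
  Stage 2: F_2 = 10^(4.43/10) = 2.773, G_2 = 10^(19.0/10) = 79.43
  Stage 3: F_3 = 10^(2.66/10) = 1.845, G_3 = 10^(−2.66/10) = 0.5420
  Stage 4: F_4 = 10^(10.6/10) = 11.48, G_4 = 10^(−8.39/10) = 0.1449
Friis cascade:
  F = 1.243 + (2.773 − 1)/44.67 + (1.845 − 1)/3548 + (11.48 − 1)/1923 = 1.288
NF = 10 log₁₀(1.288) = 1.10 dB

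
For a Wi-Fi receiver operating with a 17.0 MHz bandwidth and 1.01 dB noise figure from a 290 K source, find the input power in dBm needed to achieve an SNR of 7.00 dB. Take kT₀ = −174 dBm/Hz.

Sensitivity = −174 + 10 log₁₀(B) + NF + SNR_min
= −174 + 72.3 + 1.01 + 7.00
= −93.69 dBm → −93.7 dBm

−93.7 dBm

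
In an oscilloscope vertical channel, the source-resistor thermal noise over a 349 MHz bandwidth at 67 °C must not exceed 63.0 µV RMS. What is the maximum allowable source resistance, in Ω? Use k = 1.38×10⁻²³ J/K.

606 Ω

T = 67 °C + 273.15 = 340.15 K
Johnson–Nyquist: V_n = √(4kTRB) ⇒ R = V_n² / (4kTB)
4kTB = 4 × 1.38×10⁻²³ × 340.15 × 3.49×10⁸ = 6.55×10⁻¹²
R = (6.30×10⁻⁵)² / 6.55×10⁻¹² = 6.06×10² Ω = 606 Ω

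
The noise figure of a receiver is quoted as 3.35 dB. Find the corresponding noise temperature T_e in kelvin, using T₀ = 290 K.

F = 10^(3.35/10) = 2.16272
T_e = (F − 1)·T₀ = (2.16272 − 1) × 290 = 337 K

337 K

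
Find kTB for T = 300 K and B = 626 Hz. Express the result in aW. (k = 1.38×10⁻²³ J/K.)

P_n = kTB = 1.38×10⁻²³ × 300 × 6.26×10² = 2.59×10⁻¹⁸ W = 2.59 aW

2.59 aW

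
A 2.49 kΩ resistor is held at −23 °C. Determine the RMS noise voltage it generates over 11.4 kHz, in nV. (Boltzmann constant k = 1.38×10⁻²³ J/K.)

626 nV

T = −23 °C + 273.15 = 250.15 K
V_n = √(4kTRB)
4kTRB = 4 × 1.38×10⁻²³ × 250.15 × 2.49×10³ × 1.14×10⁴ = 3.92×10⁻¹³ V²
V_n = √(3.92×10⁻¹³) = 6.26×10⁻⁷ V = 626 nV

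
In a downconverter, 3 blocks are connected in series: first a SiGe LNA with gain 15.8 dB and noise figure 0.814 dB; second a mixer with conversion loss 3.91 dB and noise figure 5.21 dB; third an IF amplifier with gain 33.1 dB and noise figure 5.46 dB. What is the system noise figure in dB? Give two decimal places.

Convert to linear (a loss of L dB is a gain of −L dB): F_i = 10^(NF_i/10), G_i = 10^(G_i,dB/10)
  Stage 1: F_1 = 10^(0.814/10) = 1.206, G_1 = 10^(15.8/10) = 38.02
  Stage 2: F_2 = 10^(5.21/10) = 3.319, G_2 = 10^(−3.91/10) = 0.4064
  Stage 3: F_3 = 10^(5.46/10) = 3.516, G_3 = 10^(33.1/10) = 2042
Friis cascade:
  F = 1.206 + (3.319 − 1)/38.02 + (3.516 − 1)/15.45 = 1.430
NF = 10 log₁₀(1.430) = 1.55 dB

1.55 dB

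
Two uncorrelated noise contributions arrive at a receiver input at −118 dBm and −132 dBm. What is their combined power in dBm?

Convert to linear, add, convert back:
P₁ = 1.58×10⁻¹⁵ W, P₂ = 6.31×10⁻¹⁷ W
P_tot = 1.65×10⁻¹⁵ W → 10 log₁₀(P_tot / 10⁻³) = −117.8 dBm

−117.8 dBm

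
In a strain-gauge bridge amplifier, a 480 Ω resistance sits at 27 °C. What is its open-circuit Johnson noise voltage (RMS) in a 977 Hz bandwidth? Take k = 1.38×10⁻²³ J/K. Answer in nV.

88.1 nV

T = 27 °C + 273.15 = 300.15 K
V_n = √(4kTRB)
4kTRB = 4 × 1.38×10⁻²³ × 300.15 × 4.80×10² × 9.77×10² = 7.77×10⁻¹⁵ V²
V_n = √(7.77×10⁻¹⁵) = 8.81×10⁻⁸ V = 88.1 nV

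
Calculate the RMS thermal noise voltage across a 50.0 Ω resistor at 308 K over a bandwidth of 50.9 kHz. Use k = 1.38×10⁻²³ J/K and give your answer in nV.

208 nV

V_n = √(4kTRB)
4kTRB = 4 × 1.38×10⁻²³ × 308 × 5.00×10¹ × 5.09×10⁴ = 4.33×10⁻¹⁴ V²
V_n = √(4.33×10⁻¹⁴) = 2.08×10⁻⁷ V = 208 nV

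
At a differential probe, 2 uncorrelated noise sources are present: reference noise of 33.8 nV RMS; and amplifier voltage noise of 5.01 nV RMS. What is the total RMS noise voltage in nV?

Uncorrelated sources add in power (mean-square): V_tot = √(ΣV_i²)
V_tot = √[(3.38×10⁻⁸)² + (5.01×10⁻⁹)²] = 3.42×10⁻⁸ V = 34.2 nV

34.2 nV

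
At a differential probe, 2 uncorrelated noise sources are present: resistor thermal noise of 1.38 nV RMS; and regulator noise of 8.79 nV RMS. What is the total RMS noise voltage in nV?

Uncorrelated sources add in power (mean-square): V_tot = √(ΣV_i²)
V_tot = √[(1.38×10⁻⁹)² + (8.79×10⁻⁹)²] = 8.90×10⁻⁹ V = 8.90 nV

8.90 nV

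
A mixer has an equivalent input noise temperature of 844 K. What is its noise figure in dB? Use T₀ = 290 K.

5.92 dB

F = 1 + T_e/T₀ = 1 + 844/290 = 3.91034
NF = 10 log₁₀(3.91034) = 5.92 dB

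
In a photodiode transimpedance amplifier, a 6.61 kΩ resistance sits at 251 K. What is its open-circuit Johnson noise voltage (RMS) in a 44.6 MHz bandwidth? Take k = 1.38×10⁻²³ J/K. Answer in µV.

V_n = √(4kTRB)
4kTRB = 4 × 1.38×10⁻²³ × 251 × 6.61×10³ × 4.46×10⁷ = 4.08×10⁻⁹ V²
V_n = √(4.08×10⁻⁹) = 6.39×10⁻⁵ V = 63.9 µV

63.9 µV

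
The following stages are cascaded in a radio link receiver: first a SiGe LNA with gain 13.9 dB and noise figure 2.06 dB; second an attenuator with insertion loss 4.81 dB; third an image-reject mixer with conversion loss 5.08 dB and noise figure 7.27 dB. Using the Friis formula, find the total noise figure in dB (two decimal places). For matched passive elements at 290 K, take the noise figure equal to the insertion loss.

Convert to linear (a loss of L dB is a gain of −L dB): F_i = 10^(NF_i/10), G_i = 10^(G_i,dB/10)
  Stage 1: F_1 = 10^(2.06/10) = 1.607, G_1 = 10^(13.9/10) = 24.55
  Stage 2: F_2 = 10^(4.81/10) = 3.027, G_2 = 10^(−4.81/10) = 0.3304
  Stage 3: F_3 = 10^(7.27/10) = 5.333, G_3 = 10^(−5.08/10) = 0.3105
Friis cascade:
  F = 1.607 + (3.027 − 1)/24.55 + (5.333 − 1)/8.110 = 2.224
NF = 10 log₁₀(2.224) = 3.47 dB

3.47 dB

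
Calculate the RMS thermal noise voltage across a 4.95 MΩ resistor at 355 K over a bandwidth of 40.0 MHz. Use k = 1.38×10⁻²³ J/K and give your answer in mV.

V_n = √(4kTRB)
4kTRB = 4 × 1.38×10⁻²³ × 355 × 4.95×10⁶ × 4.00×10⁷ = 3.88×10⁻⁶ V²
V_n = √(3.88×10⁻⁶) = 1.97×10⁻³ V = 1.97 mV

1.97 mV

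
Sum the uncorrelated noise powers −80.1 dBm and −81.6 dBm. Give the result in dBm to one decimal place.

Convert to linear, add, convert back:
P₁ = 9.77×10⁻¹² W, P₂ = 6.92×10⁻¹² W
P_tot = 1.67×10⁻¹¹ W → 10 log₁₀(P_tot / 10⁻³) = −77.8 dBm

−77.8 dBm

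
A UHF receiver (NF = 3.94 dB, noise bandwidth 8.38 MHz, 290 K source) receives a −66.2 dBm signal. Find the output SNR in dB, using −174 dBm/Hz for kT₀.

Noise floor: N = −174 + 10 log₁₀(B) + NF
10 log₁₀(8.38×10⁶) = 69.23 dB
N = −174 + 69.23 + 3.94 = −100.83 dBm
SNR = P_sig − N = −66.2 − (−100.83) = 34.63 dB → 34.6 dB

34.6 dB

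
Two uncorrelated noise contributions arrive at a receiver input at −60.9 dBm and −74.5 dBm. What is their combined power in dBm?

Convert to linear, add, convert back:
P₁ = 8.13×10⁻¹⁰ W, P₂ = 3.55×10⁻¹¹ W
P_tot = 8.48×10⁻¹⁰ W → 10 log₁₀(P_tot / 10⁻³) = −60.7 dBm

−60.7 dBm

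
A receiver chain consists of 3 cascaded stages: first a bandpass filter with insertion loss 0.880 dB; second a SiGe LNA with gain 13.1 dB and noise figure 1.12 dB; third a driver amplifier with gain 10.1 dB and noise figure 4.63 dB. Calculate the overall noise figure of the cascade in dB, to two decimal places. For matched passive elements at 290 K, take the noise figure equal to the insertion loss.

Convert to linear (a loss of L dB is a gain of −L dB): F_i = 10^(NF_i/10), G_i = 10^(G_i,dB/10)
  Stage 1: F_1 = 10^(0.880/10) = 1.225, G_1 = 10^(−0.880/10) = 0.8166
  Stage 2: F_2 = 10^(1.12/10) = 1.294, G_2 = 10^(13.1/10) = 20.42
  Stage 3: F_3 = 10^(4.63/10) = 2.904, G_3 = 10^(10.1/10) = 10.23
Friis cascade:
  F = 1.225 + (1.294 − 1)/0.8166 + (2.904 − 1)/16.67 = 1.699
NF = 10 log₁₀(1.699) = 2.30 dB

2.30 dB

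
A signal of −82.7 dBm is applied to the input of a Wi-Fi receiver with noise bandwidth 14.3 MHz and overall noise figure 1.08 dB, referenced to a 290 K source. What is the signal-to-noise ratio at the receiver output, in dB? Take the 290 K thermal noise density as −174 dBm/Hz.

Noise floor: N = −174 + 10 log₁₀(B) + NF
10 log₁₀(1.43×10⁷) = 71.55 dB
N = −174 + 71.55 + 1.08 = −101.37 dBm
SNR = P_sig − N = −82.7 − (−101.37) = 18.67 dB → 18.7 dB

18.7 dB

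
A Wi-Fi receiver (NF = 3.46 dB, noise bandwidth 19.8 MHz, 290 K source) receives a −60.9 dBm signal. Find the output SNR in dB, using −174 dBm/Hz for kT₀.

36.7 dB

Noise floor: N = −174 + 10 log₁₀(B) + NF
10 log₁₀(1.98×10⁷) = 72.97 dB
N = −174 + 72.97 + 3.46 = −97.57 dBm
SNR = P_sig − N = −60.9 − (−97.57) = 36.67 dB → 36.7 dB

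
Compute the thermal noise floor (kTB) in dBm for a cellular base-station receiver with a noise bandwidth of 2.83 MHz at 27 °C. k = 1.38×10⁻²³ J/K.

T = 27 °C + 273.15 = 300.15 K
P_n = kTB = 1.38×10⁻²³ × 300.15 × 2.83×10⁶ = 1.17×10⁻¹⁴ W
In dBm: 10 log₁₀(1.17×10⁻¹⁴ / 10⁻³) = −109.3 dBm

−109.3 dBm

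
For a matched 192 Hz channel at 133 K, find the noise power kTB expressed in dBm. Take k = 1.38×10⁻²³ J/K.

P_n = kTB = 1.38×10⁻²³ × 133 × 1.92×10² = 3.52×10⁻¹⁹ W
In dBm: 10 log₁₀(3.52×10⁻¹⁹ / 10⁻³) = −154.5 dBm

−154.5 dBm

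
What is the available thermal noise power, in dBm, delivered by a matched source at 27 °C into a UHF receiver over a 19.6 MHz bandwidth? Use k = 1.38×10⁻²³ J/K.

T = 27 °C + 273.15 = 300.15 K
P_n = kTB = 1.38×10⁻²³ × 300.15 × 1.96×10⁷ = 8.12×10⁻¹⁴ W
In dBm: 10 log₁₀(8.12×10⁻¹⁴ / 10⁻³) = −100.9 dBm

−100.9 dBm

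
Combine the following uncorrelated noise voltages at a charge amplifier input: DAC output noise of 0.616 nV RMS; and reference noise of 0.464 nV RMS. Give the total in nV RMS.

0.771 nV

Uncorrelated sources add in power (mean-square): V_tot = √(ΣV_i²)
V_tot = √[(6.16×10⁻¹⁰)² + (4.64×10⁻¹⁰)²] = 7.71×10⁻¹⁰ V = 0.771 nV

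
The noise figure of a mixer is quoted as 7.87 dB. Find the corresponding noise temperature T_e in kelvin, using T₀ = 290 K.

F = 10^(7.87/10) = 6.1235
T_e = (F − 1)·T₀ = (6.1235 − 1) × 290 = 1486 K

1486 K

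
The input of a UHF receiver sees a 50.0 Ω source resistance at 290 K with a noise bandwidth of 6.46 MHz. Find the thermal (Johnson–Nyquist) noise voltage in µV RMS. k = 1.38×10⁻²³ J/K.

2.27 µV

V_n = √(4kTRB)
4kTRB = 4 × 1.38×10⁻²³ × 290 × 5.00×10¹ × 6.46×10⁶ = 5.17×10⁻¹² V²
V_n = √(5.17×10⁻¹²) = 2.27×10⁻⁶ V = 2.27 µV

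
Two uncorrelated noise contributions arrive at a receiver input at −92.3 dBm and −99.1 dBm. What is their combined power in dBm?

−91.5 dBm

Convert to linear, add, convert back:
P₁ = 5.89×10⁻¹³ W, P₂ = 1.23×10⁻¹³ W
P_tot = 7.12×10⁻¹³ W → 10 log₁₀(P_tot / 10⁻³) = −91.5 dBm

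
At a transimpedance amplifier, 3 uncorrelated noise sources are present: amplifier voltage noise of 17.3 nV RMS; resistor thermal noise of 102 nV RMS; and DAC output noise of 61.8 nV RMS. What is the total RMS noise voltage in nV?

121 nV

Uncorrelated sources add in power (mean-square): V_tot = √(ΣV_i²)
V_tot = √[(1.73×10⁻⁸)² + (1.02×10⁻⁷)² + (6.18×10⁻⁸)²] = 1.21×10⁻⁷ V = 121 nV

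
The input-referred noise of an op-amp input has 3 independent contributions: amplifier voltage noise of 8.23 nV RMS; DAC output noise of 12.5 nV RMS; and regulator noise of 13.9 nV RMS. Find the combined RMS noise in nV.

20.4 nV

Uncorrelated sources add in power (mean-square): V_tot = √(ΣV_i²)
V_tot = √[(8.23×10⁻⁹)² + (1.25×10⁻⁸)² + (1.39×10⁻⁸)²] = 2.04×10⁻⁸ V = 20.4 nV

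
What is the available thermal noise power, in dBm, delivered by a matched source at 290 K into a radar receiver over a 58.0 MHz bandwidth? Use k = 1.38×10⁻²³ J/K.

−96.3 dBm

P_n = kTB = 1.38×10⁻²³ × 290 × 5.80×10⁷ = 2.32×10⁻¹³ W
In dBm: 10 log₁₀(2.32×10⁻¹³ / 10⁻³) = −96.3 dBm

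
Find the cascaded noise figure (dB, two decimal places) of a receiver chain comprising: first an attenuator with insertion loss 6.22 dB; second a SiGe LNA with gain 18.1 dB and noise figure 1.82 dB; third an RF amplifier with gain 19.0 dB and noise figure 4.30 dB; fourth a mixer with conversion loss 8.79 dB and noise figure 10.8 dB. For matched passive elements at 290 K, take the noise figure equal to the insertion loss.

Convert to linear (a loss of L dB is a gain of −L dB): F_i = 10^(NF_i/10), G_i = 10^(G_i,dB/10)
  Stage 1: F_1 = 10^(6.22/10) = 4.188, G_1 = 10^(−6.22/10) = 0.2388
  Stage 2: F_2 = 10^(1.82/10) = 1.521, G_2 = 10^(18.1/10) = 64.57
  Stage 3: F_3 = 10^(4.30/10) = 2.692, G_3 = 10^(19.0/10) = 79.43
  Stage 4: F_4 = 10^(10.8/10) = 12.02, G_4 = 10^(−8.79/10) = 0.1321
Friis cascade:
  F = 4.188 + (1.521 − 1)/0.2388 + (2.692 − 1)/15.42 + (12.02 − 1)/1225 = 6.487
NF = 10 log₁₀(6.487) = 8.12 dB

8.12 dB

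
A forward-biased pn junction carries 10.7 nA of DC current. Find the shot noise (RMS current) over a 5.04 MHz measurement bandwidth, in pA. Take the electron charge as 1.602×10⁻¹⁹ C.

131 pA

I_n = √(2qI·B)
2qI·B = 2 × 1.602×10⁻¹⁹ × 1.07×10⁻⁸ × 5.04×10⁶ = 1.73×10⁻²⁰ A²
I_n = √(1.73×10⁻²⁰) = 1.31×10⁻¹⁰ A = 131 pA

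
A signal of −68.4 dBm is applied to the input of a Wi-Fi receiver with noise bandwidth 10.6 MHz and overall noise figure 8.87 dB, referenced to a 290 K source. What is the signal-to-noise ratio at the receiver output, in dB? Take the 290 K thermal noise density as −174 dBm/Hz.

26.5 dB

Noise floor: N = −174 + 10 log₁₀(B) + NF
10 log₁₀(1.06×10⁷) = 70.25 dB
N = −174 + 70.25 + 8.87 = −94.88 dBm
SNR = P_sig − N = −68.4 − (−94.88) = 26.48 dB → 26.5 dB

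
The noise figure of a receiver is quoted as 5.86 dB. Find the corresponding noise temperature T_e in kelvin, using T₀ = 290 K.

828 K

F = 10^(5.86/10) = 3.85478
T_e = (F − 1)·T₀ = (3.85478 − 1) × 290 = 828 K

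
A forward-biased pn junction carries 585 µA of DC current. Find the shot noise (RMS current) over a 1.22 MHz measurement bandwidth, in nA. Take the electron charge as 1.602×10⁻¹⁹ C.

15.1 nA

I_n = √(2qI·B)
2qI·B = 2 × 1.602×10⁻¹⁹ × 5.85×10⁻⁴ × 1.22×10⁶ = 2.29×10⁻¹⁶ A²
I_n = √(2.29×10⁻¹⁶) = 1.51×10⁻⁸ A = 15.1 nA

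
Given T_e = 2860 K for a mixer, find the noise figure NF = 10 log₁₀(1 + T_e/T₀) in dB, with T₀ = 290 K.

10.36 dB

F = 1 + T_e/T₀ = 1 + 2860/290 = 10.8621
NF = 10 log₁₀(10.8621) = 10.36 dB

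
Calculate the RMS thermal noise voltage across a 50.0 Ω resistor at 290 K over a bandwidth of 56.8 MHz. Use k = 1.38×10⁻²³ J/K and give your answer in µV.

V_n = √(4kTRB)
4kTRB = 4 × 1.38×10⁻²³ × 290 × 5.00×10¹ × 5.68×10⁷ = 4.55×10⁻¹¹ V²
V_n = √(4.55×10⁻¹¹) = 6.74×10⁻⁶ V = 6.74 µV

6.74 µV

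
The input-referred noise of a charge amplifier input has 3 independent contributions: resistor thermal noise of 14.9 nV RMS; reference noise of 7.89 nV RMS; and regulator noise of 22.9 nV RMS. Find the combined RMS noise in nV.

Uncorrelated sources add in power (mean-square): V_tot = √(ΣV_i²)
V_tot = √[(1.49×10⁻⁸)² + (7.89×10⁻⁹)² + (2.29×10⁻⁸)²] = 2.84×10⁻⁸ V = 28.4 nV

28.4 nV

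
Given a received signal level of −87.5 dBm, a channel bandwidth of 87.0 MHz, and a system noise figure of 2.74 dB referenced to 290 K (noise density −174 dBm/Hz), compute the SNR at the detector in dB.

Noise floor: N = −174 + 10 log₁₀(B) + NF
10 log₁₀(8.70×10⁷) = 79.4 dB
N = −174 + 79.4 + 2.74 = −91.86 dBm
SNR = P_sig − N = −87.5 − (−91.86) = 4.36 dB → 4.4 dB

4.4 dB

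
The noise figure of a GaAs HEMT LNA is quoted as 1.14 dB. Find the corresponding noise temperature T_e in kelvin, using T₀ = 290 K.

F = 10^(1.14/10) = 1.30017
T_e = (F − 1)·T₀ = (1.30017 − 1) × 290 = 87.0 K

87.0 K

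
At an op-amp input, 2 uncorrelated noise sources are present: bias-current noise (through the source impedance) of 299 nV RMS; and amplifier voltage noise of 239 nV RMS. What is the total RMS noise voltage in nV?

Uncorrelated sources add in power (mean-square): V_tot = √(ΣV_i²)
V_tot = √[(2.99×10⁻⁷)² + (2.39×10⁻⁷)²] = 3.83×10⁻⁷ V = 383 nV

383 nV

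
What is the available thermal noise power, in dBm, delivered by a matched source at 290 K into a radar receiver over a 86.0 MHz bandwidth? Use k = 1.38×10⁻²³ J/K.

P_n = kTB = 1.38×10⁻²³ × 290 × 8.60×10⁷ = 3.44×10⁻¹³ W
In dBm: 10 log₁₀(3.44×10⁻¹³ / 10⁻³) = −94.6 dBm

−94.6 dBm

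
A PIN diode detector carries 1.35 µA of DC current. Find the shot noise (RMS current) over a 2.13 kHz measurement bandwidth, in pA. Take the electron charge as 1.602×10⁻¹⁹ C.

I_n = √(2qI·B)
2qI·B = 2 × 1.602×10⁻¹⁹ × 1.35×10⁻⁶ × 2.13×10³ = 9.21×10⁻²² A²
I_n = √(9.21×10⁻²²) = 3.04×10⁻¹¹ A = 30.4 pA

30.4 pA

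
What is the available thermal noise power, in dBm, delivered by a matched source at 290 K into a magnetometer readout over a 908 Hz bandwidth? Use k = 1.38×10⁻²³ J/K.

P_n = kTB = 1.38×10⁻²³ × 290 × 9.08×10² = 3.63×10⁻¹⁸ W
In dBm: 10 log₁₀(3.63×10⁻¹⁸ / 10⁻³) = −144.4 dBm

−144.4 dBm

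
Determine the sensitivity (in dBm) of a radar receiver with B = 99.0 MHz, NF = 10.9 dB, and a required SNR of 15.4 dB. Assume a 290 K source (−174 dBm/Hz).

−67.7 dBm

Sensitivity = −174 + 10 log₁₀(B) + NF + SNR_min
= −174 + 79.96 + 10.9 + 15.4
= −67.74 dBm → −67.7 dBm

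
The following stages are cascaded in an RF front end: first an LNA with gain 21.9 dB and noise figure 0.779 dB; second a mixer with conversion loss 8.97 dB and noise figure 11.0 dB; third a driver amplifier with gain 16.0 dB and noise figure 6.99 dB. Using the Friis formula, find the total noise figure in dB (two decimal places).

Convert to linear (a loss of L dB is a gain of −L dB): F_i = 10^(NF_i/10), G_i = 10^(G_i,dB/10)
  Stage 1: F_1 = 10^(0.779/10) = 1.196, G_1 = 10^(21.9/10) = 154.9
  Stage 2: F_2 = 10^(11.0/10) = 12.59, G_2 = 10^(−8.97/10) = 0.1268
  Stage 3: F_3 = 10^(6.99/10) = 5.000, G_3 = 10^(16.0/10) = 39.81
Friis cascade:
  F = 1.196 + (12.59 − 1)/154.9 + (5.000 − 1)/19.63 = 1.475
NF = 10 log₁₀(1.475) = 1.69 dB

1.69 dB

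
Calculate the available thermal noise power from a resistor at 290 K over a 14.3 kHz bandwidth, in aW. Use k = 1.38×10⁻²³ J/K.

57.2 aW

P_n = kTB = 1.38×10⁻²³ × 290 × 1.43×10⁴ = 5.72×10⁻¹⁷ W = 57.2 aW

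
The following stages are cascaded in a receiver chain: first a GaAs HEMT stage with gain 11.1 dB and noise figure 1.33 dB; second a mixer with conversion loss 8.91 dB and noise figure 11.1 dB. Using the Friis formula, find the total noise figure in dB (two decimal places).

3.58 dB

Convert to linear (a loss of L dB is a gain of −L dB): F_i = 10^(NF_i/10), G_i = 10^(G_i,dB/10)
  Stage 1: F_1 = 10^(1.33/10) = 1.358, G_1 = 10^(11.1/10) = 12.88
  Stage 2: F_2 = 10^(11.1/10) = 12.88, G_2 = 10^(−8.91/10) = 0.1285
Friis cascade:
  F = 1.358 + (12.88 − 1)/12.88 = 2.281
NF = 10 log₁₀(2.281) = 3.58 dB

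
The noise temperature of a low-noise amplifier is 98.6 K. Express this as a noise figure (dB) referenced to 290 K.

F = 1 + T_e/T₀ = 1 + 98.6/290 = 1.34
NF = 10 log₁₀(1.34) = 1.27 dB

1.27 dB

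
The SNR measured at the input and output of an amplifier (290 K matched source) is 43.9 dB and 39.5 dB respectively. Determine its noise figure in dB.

4.4 dB

NF (dB) = SNR_in(dB) − SNR_out(dB) when the source is at T₀
NF = 43.9 − 39.5 = 4.4 dB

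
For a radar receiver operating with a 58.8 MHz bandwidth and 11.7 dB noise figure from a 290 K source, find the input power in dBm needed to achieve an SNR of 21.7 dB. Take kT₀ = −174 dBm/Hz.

−62.9 dBm

Sensitivity = −174 + 10 log₁₀(B) + NF + SNR_min
= −174 + 77.69 + 11.7 + 21.7
= −62.91 dBm → −62.9 dBm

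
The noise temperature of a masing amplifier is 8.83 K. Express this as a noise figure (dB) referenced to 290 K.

F = 1 + T_e/T₀ = 1 + 8.83/290 = 1.03045
NF = 10 log₁₀(1.03045) = 0.130 dB

0.130 dB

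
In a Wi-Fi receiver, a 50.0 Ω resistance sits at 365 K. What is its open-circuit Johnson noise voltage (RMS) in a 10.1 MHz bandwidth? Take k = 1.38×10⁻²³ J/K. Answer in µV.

3.19 µV

V_n = √(4kTRB)
4kTRB = 4 × 1.38×10⁻²³ × 365 × 5.00×10¹ × 1.01×10⁷ = 1.02×10⁻¹¹ V²
V_n = √(1.02×10⁻¹¹) = 3.19×10⁻⁶ V = 3.19 µV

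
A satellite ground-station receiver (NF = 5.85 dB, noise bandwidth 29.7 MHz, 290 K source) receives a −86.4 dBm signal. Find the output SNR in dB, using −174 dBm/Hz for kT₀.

7.0 dB

Noise floor: N = −174 + 10 log₁₀(B) + NF
10 log₁₀(2.97×10⁷) = 74.73 dB
N = −174 + 74.73 + 5.85 = −93.42 dBm
SNR = P_sig − N = −86.4 − (−93.42) = 7.02 dB → 7.0 dB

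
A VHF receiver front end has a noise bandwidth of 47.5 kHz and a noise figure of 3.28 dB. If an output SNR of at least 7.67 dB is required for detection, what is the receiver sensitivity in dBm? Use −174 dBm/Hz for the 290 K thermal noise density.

−116.3 dBm

Sensitivity = −174 + 10 log₁₀(B) + NF + SNR_min
= −174 + 46.77 + 3.28 + 7.67
= −116.28 dBm → −116.3 dBm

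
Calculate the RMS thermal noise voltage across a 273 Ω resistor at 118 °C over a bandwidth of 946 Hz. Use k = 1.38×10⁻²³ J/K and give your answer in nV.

74.7 nV

T = 118 °C + 273.15 = 391.15 K
V_n = √(4kTRB)
4kTRB = 4 × 1.38×10⁻²³ × 391.15 × 2.73×10² × 9.46×10² = 5.58×10⁻¹⁵ V²
V_n = √(5.58×10⁻¹⁵) = 7.47×10⁻⁸ V = 74.7 nV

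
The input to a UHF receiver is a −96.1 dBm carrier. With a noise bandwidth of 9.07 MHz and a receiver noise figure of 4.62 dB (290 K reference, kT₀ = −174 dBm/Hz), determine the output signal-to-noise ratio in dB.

Noise floor: N = −174 + 10 log₁₀(B) + NF
10 log₁₀(9.07×10⁶) = 69.58 dB
N = −174 + 69.58 + 4.62 = −99.80 dBm
SNR = P_sig − N = −96.1 − (−99.80) = 3.70 dB → 3.7 dB

3.7 dB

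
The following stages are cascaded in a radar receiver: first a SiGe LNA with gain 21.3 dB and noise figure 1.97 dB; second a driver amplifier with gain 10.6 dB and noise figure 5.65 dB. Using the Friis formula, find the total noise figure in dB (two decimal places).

Convert to linear (a loss of L dB is a gain of −L dB): F_i = 10^(NF_i/10), G_i = 10^(G_i,dB/10)
  Stage 1: F_1 = 10^(1.97/10) = 1.574, G_1 = 10^(21.3/10) = 134.9
  Stage 2: F_2 = 10^(5.65/10) = 3.673, G_2 = 10^(10.6/10) = 11.48
Friis cascade:
  F = 1.574 + (3.673 − 1)/134.9 = 1.594
NF = 10 log₁₀(1.594) = 2.02 dB

2.02 dB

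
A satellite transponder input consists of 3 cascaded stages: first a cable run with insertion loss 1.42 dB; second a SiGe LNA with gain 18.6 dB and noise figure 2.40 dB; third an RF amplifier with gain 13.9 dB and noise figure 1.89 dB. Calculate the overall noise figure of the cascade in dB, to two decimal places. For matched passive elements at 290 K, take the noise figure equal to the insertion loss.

3.84 dB

Convert to linear (a loss of L dB is a gain of −L dB): F_i = 10^(NF_i/10), G_i = 10^(G_i,dB/10)
  Stage 1: F_1 = 10^(1.42/10) = 1.387, G_1 = 10^(−1.42/10) = 0.7211
  Stage 2: F_2 = 10^(2.40/10) = 1.738, G_2 = 10^(18.6/10) = 72.44
  Stage 3: F_3 = 10^(1.89/10) = 1.545, G_3 = 10^(13.9/10) = 24.55
Friis cascade:
  F = 1.387 + (1.738 − 1)/0.7211 + (1.545 − 1)/52.24 = 2.420
NF = 10 log₁₀(2.420) = 3.84 dB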